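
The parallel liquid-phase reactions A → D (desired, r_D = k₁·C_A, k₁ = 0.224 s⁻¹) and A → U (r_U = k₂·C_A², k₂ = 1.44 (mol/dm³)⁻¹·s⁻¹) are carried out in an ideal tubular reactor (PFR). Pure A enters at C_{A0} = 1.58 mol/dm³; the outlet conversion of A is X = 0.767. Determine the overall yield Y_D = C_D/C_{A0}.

0.118

C_A = C_{A0}(1−X) = 0.3681 mol/dm³.
Along a PFR/batch, dC_D/dC_A = −r_D/(r_D+r_U) = −k₁/(k₁+k₂·C_A).
Integrating from C_{A0} to C_A: C_D = (0.224/1.44)·ln[(0.224+1.44·1.58)/(0.224+1.44·0.368)] = 0.1556·ln(2.499/0.7541) = 0.1864 mol/dm³.
Y_D = C_D/C_{A0} = 0.1864/1.58 = 0.118.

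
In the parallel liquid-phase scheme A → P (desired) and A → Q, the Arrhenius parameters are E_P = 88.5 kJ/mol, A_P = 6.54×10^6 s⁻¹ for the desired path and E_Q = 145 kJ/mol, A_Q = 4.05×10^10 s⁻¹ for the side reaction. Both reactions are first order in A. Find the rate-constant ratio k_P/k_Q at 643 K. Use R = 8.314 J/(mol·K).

6.28

Since both paths have the same order in A, the concentration cancels and S_{P/Q} = k_P/k_Q = (A_P/A_Q)·exp[(E_Q−E_P)/(RT)].
(E_Q−E_P)/(RT) = (145−88.5)×10³/(8.314×643) = 56500/5346 = 10.57.
k_P/k_Q = (6.54×10^6/4.05×10^10)·exp(10.57) = 1.615×10^-4 × 38904 = 6.28.
Since E_P < E_Q, lowering the temperature improves selectivity toward P.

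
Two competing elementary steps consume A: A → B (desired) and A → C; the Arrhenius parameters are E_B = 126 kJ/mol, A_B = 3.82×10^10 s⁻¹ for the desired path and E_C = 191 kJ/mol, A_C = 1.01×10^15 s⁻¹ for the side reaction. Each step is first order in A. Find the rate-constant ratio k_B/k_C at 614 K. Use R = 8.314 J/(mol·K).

k_B/k_C = (A_B/A_C)·exp[−(E_B−E_C)/(RT)] = (A_B/A_C)·exp[(E_C−E_B)/(RT)].
(E_C−E_B)/(RT) = (191−126)×10³/(8.314×614) = 65000/5105 = 12.73.
k_B/k_C = (3.82×10^10/1.01×10^15)·exp(12.73) = 3.782×10^-5 × 3.388×10^5 = 12.8.

12.8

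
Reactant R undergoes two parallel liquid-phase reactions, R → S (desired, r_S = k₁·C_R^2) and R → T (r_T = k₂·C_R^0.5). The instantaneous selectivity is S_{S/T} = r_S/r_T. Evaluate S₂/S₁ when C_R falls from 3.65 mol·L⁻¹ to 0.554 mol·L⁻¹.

S_{S/T} = (k₁/k₂)·C_R^1.5, so S₂/S₁ = (C_{R,2}/C_{R,1})^1.5.
= (0.554/3.65)^1.5 = (0.1518)^1.5 = 0.0591.

0.0591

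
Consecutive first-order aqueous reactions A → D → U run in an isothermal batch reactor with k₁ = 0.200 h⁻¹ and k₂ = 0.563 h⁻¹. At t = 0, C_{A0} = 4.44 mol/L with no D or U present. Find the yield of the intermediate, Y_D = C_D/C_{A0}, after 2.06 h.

0.192

Solving the coupled first-order balances gives C_D(t) = [k₁/(k₂−k₁)]·C_{A0}·(e^(−k₁t) − e^(−k₂t)).
e^(−k₁t) = e^(−0.200×2.06) = e^(−0.4120) = 0.6623; e^(−k₂t) = e^(−1.160) = 0.3136.
C_D = 0.200×4.44/(0.563−0.200) × (0.6623−0.3136) = 2.446×0.3488 = 0.8532 mol/L.
Y_D = C_D/C_{A0} = 0.8532/4.44 = 0.192.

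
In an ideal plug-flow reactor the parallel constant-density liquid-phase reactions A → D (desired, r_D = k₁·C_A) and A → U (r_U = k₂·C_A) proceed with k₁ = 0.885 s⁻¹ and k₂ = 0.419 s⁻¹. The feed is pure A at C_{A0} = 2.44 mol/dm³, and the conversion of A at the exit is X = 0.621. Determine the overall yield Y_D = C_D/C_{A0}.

0.421

C_A = C_{A0}(1−X) = 0.9248 mol/dm³.
Both paths are first order in A, so the instantaneous fraction to D is constant: dC_D/d(−C_A) = k₁/(k₁+k₂) = 0.6787.
C_D = 0.6787·(C_{A0}−C_A) = 0.6787×1.515 = 1.03 mol/dm³.
Y_D = C_D/C_{A0} = 1.028/2.44 = 0.421.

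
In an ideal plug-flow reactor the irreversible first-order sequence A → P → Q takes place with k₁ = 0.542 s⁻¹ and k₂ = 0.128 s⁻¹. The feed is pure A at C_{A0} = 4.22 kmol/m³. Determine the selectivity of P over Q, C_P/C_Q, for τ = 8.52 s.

The intermediate concentration in a first-order A→B→C sequence is C_P = k₁C_{A0}(e^(−k₁τ) − e^(−k₂τ))/(k₂−k₁).
e^(−k₁τ) = e^(−0.542×8.52) = e^(−4.618) = 0.009874; e^(−k₂τ) = e^(−1.091) = 0.3360.
C_P = 0.542×4.22/(0.128−0.542) × (0.009874−0.3360) = (-5.525)×(-0.3262) = 1.802 kmol/m³.
C_A = C_{A0}e^(−k₁τ) = 0.04167 kmol/m³, so C_Q = C_{A0}−C_A−C_P = 2.376 kmol/m³; C_P/C_Q = 0.758.

0.758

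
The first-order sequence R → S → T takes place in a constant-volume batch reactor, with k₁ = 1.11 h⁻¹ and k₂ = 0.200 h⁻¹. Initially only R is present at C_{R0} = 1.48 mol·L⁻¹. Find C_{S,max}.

1.02 mol·L⁻¹

Evaluating C_S at t_opt = ln(k₂/k₁)/(k₂−k₁) gives C_{S,max}/C_{R0} = (k₁/k₂)^[k₂/(k₂−k₁)].
= (1.11/0.200)^(0.200/(0.200−1.11)) = (5.550)^(-0.2198) = 0.6862.
C_{S,max} = 0.6862×1.48 = 1.02 mol·L⁻¹.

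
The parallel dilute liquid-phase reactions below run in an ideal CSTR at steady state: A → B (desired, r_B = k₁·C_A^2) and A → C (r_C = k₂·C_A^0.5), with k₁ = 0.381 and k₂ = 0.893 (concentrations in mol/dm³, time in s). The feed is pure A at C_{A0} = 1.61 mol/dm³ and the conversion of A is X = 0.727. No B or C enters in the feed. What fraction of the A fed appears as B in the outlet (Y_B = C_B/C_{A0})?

0.0804

Exit C_A = C_{A0}(1−X) = 1.61×0.273 = 0.4395 mol/dm³.
A CSTR operates uniformly at the exit composition, giving r_B = 0.07360 and r_C = 0.5920 (each k·C_A^n at C_A = 0.4395).
Fraction of consumed A going to B: r_B/(r_B+r_C) = 0.1106.
C_B = 0.1106·C_{A0}·X = 0.1106×1.61×0.727 = 0.129 mol/dm³; Y_B = C_B/C_{A0} = 0.0804.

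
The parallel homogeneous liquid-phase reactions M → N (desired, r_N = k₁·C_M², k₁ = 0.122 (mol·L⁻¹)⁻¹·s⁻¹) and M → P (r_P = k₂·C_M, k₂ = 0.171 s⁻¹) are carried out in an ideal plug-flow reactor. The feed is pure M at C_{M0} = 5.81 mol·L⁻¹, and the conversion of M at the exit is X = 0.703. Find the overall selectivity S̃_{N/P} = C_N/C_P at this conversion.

C_M = C_{M0}(1−X) = 1.726 mol·L⁻¹.
Along a PFR/batch, dC_P/dC_M = −r_P/(r_N+r_P) = −k₂/(k₂+k₁·C_M).
Integrating from C_{M0} to C_M: C_P = (0.171/0.122)·ln[(0.171+0.122·5.81)/(0.171+0.122·1.73)] = 1.402·ln(0.8798/0.3815) = 1.171 mol·L⁻¹.
Then C_N = (C_{M0}−C_M) − C_P = 4.084 − 1.171 = 2.913 mol·L⁻¹.
S̃_{N/P} = C_N/C_P = 2.913/1.171 = 2.49.

2.49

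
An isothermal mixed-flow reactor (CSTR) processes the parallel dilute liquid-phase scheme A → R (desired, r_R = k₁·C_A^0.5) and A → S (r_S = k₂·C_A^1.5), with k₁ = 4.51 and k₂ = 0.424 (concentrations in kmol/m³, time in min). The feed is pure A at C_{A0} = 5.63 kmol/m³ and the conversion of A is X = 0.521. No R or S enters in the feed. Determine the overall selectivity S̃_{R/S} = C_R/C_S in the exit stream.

3.94

Exit C_A = C_{A0}(1−X) = 5.63×0.479 = 2.697 kmol/m³.
A CSTR operates uniformly at the exit composition, giving r_R = 7.406 and r_S = 1.878 (each k·C_A^n at C_A = 2.697).
Overall selectivity = C_R/C_S = r_Rτ/(r_Sτ) = r_R/r_S = 3.94.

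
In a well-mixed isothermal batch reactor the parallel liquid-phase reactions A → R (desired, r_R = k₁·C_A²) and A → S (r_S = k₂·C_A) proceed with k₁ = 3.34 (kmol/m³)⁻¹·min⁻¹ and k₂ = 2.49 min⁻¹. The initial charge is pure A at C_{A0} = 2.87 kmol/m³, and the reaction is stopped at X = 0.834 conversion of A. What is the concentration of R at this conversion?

C_A = C_{A0}(1−X) = 0.4764 kmol/m³.
Along a PFR/batch, dC_S/dC_A = −r_S/(r_R+r_S) = −k₂/(k₂+k₁·C_A).
Integrating from C_{A0} to C_A: C_S = (2.49/3.34)·ln[(2.49+3.34·2.87)/(2.49+3.34·0.476)] = 0.7455·ln(12.08/4.081) = 0.8087 kmol/m³.
Then C_R = (C_{A0}−C_A) − C_S = 2.394 − 0.8087 = 1.585 kmol/m³.

1.58 kmol/m³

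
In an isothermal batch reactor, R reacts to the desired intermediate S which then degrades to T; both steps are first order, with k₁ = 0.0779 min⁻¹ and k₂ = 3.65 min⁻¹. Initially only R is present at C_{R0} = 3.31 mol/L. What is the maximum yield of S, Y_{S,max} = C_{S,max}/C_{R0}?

For a first-order series the maximum intermediate yield is C_{S,max}/C_{R0} = (k₁/k₂)^[k₂/(k₂−k₁)].
= (0.0779/3.65)^(3.65/(3.65−0.0779)) = (0.02134)^(1.022) = 0.01962.

0.0196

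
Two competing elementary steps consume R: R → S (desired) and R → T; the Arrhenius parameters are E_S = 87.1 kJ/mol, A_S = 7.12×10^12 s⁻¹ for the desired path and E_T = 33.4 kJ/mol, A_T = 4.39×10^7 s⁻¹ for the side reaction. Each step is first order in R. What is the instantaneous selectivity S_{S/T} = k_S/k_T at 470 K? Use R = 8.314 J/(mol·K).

k_S/k_T = (A_S/A_T)·exp[−(E_S−E_T)/(RT)] = (A_S/A_T)·exp[(E_T−E_S)/(RT)].
(E_T−E_S)/(RT) = (33.4−87.1)×10³/(8.314×470) = -53700/3908 = -13.74.
k_S/k_T = (7.12×10^12/4.39×10^7)·exp(-13.74) = 1.622×10^5 × 1.076×10^-6 = 0.174.
Since E_S > E_T, raising the temperature improves selectivity toward S.

0.174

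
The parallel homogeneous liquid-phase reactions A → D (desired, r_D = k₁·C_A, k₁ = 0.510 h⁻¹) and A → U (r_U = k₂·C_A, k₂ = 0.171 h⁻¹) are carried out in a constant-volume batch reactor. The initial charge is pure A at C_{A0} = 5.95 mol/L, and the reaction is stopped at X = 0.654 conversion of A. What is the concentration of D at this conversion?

C_A = C_{A0}(1−X) = 2.059 mol/L.
Both paths are first order in A, so the instantaneous fraction to D is constant: dC_D/d(−C_A) = k₁/(k₁+k₂) = 0.7489.
C_D = 0.7489·(C_{A0}−C_A) = 0.7489×3.891 = 2.91 mol/L.

2.91 mol/L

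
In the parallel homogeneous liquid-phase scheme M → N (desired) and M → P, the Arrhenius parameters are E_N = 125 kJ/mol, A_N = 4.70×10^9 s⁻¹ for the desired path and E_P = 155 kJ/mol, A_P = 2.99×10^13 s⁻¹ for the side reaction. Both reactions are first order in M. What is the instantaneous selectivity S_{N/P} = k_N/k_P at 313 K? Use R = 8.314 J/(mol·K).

16.0

With equal orders, S_{N/P} = k_N/k_P = (A_N/A_P)·exp[(E_P−E_N)/(RT)].
(E_P−E_N)/(RT) = (155−125)×10³/(8.314×313) = 30000/2602 = 11.53.
k_N/k_P = (4.70×10^9/2.99×10^13)·exp(11.53) = 1.572×10^-4 × 1.016×10^5 = 16.0.
Since E_N < E_P, lowering the temperature improves selectivity toward N.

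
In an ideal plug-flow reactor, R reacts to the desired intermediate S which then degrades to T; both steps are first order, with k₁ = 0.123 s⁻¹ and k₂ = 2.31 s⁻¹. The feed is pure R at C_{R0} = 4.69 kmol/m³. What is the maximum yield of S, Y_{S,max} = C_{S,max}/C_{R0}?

0.0452

For a first-order series the maximum intermediate yield is C_{S,max}/C_{R0} = (k₁/k₂)^[k₂/(k₂−k₁)].
= (0.123/2.31)^(2.31/(2.31−0.123)) = (0.05325)^(1.056) = 0.04515.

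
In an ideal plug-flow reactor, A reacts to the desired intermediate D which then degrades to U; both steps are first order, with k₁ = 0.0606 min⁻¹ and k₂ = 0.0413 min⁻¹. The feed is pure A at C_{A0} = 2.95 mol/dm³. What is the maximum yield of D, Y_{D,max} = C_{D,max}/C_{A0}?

For a first-order series the maximum intermediate yield is C_{D,max}/C_{A0} = (k₁/k₂)^[k₂/(k₂−k₁)].
= (0.0606/0.0413)^(0.0413/(0.0413−0.0606)) = (1.467)^(-2.140) = 0.4402.

0.440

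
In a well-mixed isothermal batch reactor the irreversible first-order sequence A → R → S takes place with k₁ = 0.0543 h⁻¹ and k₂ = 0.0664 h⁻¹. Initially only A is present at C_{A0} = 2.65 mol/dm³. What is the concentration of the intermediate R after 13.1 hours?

Solving the coupled first-order balances gives C_R(t) = [k₁/(k₂−k₁)]·C_{A0}·(e^(−k₁t) − e^(−k₂t)).
e^(−k₁t) = e^(−0.0543×13.1) = e^(−0.7113) = 0.4910; e^(−k₂t) = e^(−0.8698) = 0.4190.
C_R = 0.0543×2.65/(0.0664−0.0543) × (0.4910−0.4190) = 11.89×0.07197 = 0.8559 mol/dm³.

0.856 mol/dm³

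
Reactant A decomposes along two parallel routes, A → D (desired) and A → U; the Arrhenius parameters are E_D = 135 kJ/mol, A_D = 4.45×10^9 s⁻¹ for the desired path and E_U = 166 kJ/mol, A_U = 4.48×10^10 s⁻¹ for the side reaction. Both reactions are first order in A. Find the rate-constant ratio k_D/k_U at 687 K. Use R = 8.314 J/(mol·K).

22.6

k_D/k_U = (A_D/A_U)·exp[−(E_D−E_U)/(RT)] = (A_D/A_U)·exp[(E_U−E_D)/(RT)].
(E_U−E_D)/(RT) = (166−135)×10³/(8.314×687) = 31000/5712 = 5.427.
k_D/k_U = (4.45×10^9/4.48×10^10)·exp(5.427) = 0.09933 × 227.6 = 22.6.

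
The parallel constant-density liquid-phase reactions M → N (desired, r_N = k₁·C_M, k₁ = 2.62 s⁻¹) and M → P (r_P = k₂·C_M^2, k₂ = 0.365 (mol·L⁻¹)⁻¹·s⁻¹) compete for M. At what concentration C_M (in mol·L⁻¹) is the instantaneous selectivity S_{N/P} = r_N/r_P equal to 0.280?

25.6 mol·L⁻¹

S_{N/P} = (k₁/k₂)·C_M⁻¹ ⇒ C_M = (S·k₂/k₁)^(-1).
= (0.280×0.365/2.62)^(-1) = (0.03901)^(-1) = 25.6 mol·L⁻¹.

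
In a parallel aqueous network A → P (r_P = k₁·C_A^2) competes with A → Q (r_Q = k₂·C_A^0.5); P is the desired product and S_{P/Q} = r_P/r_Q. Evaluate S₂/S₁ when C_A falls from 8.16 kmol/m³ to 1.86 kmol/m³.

0.109

S_{P/Q} = (k₁/k₂)·C_A^1.5, so S₂/S₁ = (C_{A,2}/C_{A,1})^1.5.
= (1.86/8.16)^1.5 = (0.2279)^1.5 = 0.109.
Selectivity toward P falls as C_A falls — high-concentration operation is favoured.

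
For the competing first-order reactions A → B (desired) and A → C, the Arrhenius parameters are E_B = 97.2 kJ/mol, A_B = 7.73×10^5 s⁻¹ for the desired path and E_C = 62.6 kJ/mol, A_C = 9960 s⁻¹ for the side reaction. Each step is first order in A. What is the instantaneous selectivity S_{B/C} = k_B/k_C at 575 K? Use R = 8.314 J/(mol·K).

k_B/k_C = (A_B/A_C)·exp[−(E_B−E_C)/(RT)] = (A_B/A_C)·exp[(E_C−E_B)/(RT)].
(E_C−E_B)/(RT) = (62.6−97.2)×10³/(8.314×575) = -34600/4781 = -7.238.
k_B/k_C = (7.73×10^5/9960)·exp(-7.238) = 77.61 × 7.190×10^-4 = 0.0558.
Since E_B > E_C, raising the temperature improves selectivity toward B.

0.0558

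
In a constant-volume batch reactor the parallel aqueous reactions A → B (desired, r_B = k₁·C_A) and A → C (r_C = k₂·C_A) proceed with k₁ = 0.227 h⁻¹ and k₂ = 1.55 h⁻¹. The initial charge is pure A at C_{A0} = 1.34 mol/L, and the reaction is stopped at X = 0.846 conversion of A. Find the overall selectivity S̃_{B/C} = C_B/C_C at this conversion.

0.146

C_A = C_{A0}(1−X) = 0.2064 mol/L.
Both paths are first order in A, so the instantaneous fraction to B is constant: dC_B/d(−C_A) = k₁/(k₁+k₂) = 0.1277.
C_B = 0.1277·(C_{A0}−C_A) = 0.1277×1.134 = 0.145 mol/L.
C_C = (C_{A0}−C_A)−C_B = 0.9888 mol/L; S̃_{B/C} = 0.1448/0.9888 = 0.146.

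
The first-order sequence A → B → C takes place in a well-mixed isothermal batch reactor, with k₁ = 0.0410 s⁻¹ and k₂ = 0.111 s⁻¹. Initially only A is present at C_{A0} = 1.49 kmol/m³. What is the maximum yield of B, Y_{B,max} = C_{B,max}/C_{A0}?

0.206

At the optimum, C_{B,max}/C_{A0} = (k₁/k₂)^[k₂/(k₂−k₁)].
= (0.0410/0.111)^(0.111/(0.111−0.0410)) = (0.3694)^(1.586) = 0.2061.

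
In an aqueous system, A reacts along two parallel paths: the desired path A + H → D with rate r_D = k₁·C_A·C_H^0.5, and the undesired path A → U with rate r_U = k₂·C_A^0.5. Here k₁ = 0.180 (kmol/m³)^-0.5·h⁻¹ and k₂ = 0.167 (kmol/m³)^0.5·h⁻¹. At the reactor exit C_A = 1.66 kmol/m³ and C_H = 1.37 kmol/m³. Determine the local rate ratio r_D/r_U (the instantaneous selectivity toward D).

S_{D/U} = r_D/r_U = (k₁·C_A·C_H^0.5)/(k₂·C_A^0.5) = (k₁/k₂)·C_A^0.5·C_H^0.5.
= (0.180×1.660×1.370^0.5) / (0.167×1.660^0.5) = 0.3497/0.2152 = 1.63.

1.63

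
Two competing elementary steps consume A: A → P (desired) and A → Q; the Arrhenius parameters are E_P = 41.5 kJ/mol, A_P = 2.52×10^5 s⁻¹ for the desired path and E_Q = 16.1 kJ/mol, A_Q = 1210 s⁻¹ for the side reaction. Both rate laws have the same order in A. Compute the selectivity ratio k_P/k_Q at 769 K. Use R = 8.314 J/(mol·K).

With equal orders, S_{P/Q} = k_P/k_Q = (A_P/A_Q)·exp[(E_Q−E_P)/(RT)].
(E_Q−E_P)/(RT) = (16.1−41.5)×10³/(8.314×769) = -25400/6393 = -3.973.
k_P/k_Q = (2.52×10^5/1210)·exp(-3.973) = 208.3 × 0.01882 = 3.92.

3.92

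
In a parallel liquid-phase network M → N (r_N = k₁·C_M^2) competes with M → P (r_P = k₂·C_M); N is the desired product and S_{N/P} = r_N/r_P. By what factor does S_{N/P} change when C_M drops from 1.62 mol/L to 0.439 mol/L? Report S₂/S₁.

S_{N/P} = (k₁/k₂)·C_M, so S₂/S₁ = (C_{M,2}/C_{M,1}).
= 0.439/1.62 = 0.271.

0.271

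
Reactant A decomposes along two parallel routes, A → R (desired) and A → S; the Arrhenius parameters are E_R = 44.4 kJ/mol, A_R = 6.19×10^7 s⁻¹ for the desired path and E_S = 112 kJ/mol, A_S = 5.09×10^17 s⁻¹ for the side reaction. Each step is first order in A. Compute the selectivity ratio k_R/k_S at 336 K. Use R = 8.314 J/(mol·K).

3.93

With equal orders, S_{R/S} = k_R/k_S = (A_R/A_S)·exp[(E_S−E_R)/(RT)].
(E_S−E_R)/(RT) = (112−44.4)×10³/(8.314×336) = 67600/2794 = 24.20.
k_R/k_S = (6.19×10^7/5.09×10^17)·exp(24.20) = 1.216×10^-10 × 3.232×10^10 = 3.93.
Since E_R < E_S, lowering the temperature improves selectivity toward R.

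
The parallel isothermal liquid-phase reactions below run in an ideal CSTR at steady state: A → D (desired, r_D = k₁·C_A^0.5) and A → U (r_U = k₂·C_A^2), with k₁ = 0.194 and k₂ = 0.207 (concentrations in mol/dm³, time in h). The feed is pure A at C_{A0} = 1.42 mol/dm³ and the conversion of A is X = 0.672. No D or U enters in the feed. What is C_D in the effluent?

0.713 mol/dm³

Exit C_A = C_{A0}(1−X) = 1.42×0.328 = 0.4658 mol/dm³.
A CSTR operates uniformly at the exit composition, giving r_D = 0.1324 and r_U = 0.04491 (each k·C_A^n at C_A = 0.4658).
Fraction of consumed A going to D: r_D/(r_D+r_U) = 0.7467.
C_D = 0.7467·C_{A0}·X = 0.7467×1.42×0.672 = 0.713 mol/dm³.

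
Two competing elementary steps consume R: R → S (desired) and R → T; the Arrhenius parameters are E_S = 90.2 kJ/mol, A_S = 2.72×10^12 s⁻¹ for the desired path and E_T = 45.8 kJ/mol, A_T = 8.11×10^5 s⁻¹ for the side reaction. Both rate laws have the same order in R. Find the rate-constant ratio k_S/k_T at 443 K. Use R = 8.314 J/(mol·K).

Since both paths have the same order in R, the concentration cancels and S_{S/T} = k_S/k_T = (A_S/A_T)·exp[(E_T−E_S)/(RT)].
(E_T−E_S)/(RT) = (45.8−90.2)×10³/(8.314×443) = -44400/3683 = -12.06.
k_S/k_T = (2.72×10^12/8.11×10^5)·exp(-12.06) = 3.354×10^6 × 5.815×10^-6 = 19.5.
Since E_S > E_T, raising the temperature improves selectivity toward S.

19.5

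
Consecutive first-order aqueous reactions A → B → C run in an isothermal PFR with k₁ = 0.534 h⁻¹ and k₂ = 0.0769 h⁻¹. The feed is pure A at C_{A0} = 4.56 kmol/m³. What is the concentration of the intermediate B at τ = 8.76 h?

2.67 kmol/m³

The intermediate concentration in a first-order A→B→C sequence is C_B = k₁C_{A0}(e^(−k₁τ) − e^(−k₂τ))/(k₂−k₁).
e^(−k₁τ) = e^(−0.534×8.76) = e^(−4.678) = 0.009299; e^(−k₂τ) = e^(−0.6736) = 0.5098.
C_B = 0.534×4.56/(0.0769−0.534) × (0.009299−0.5098) = (-5.327)×(-0.5005) = 2.666 kmol/m³.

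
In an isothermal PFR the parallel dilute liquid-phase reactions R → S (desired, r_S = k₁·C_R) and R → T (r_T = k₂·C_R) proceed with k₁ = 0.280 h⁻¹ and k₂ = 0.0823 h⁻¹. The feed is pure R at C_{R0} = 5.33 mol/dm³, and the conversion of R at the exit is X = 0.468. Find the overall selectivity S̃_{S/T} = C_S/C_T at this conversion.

3.40

C_R = C_{R0}(1−X) = 2.836 mol/dm³.
Both paths are first order in R, so the instantaneous fraction to S is constant: dC_S/d(−C_R) = k₁/(k₁+k₂) = 0.7728.
C_S = 0.7728·(C_{R0}−C_R) = 0.7728×2.494 = 1.93 mol/dm³.
C_T = (C_{R0}−C_R)−C_S = 0.5666 mol/dm³; S̃_{S/T} = 1.928/0.5666 = 3.40.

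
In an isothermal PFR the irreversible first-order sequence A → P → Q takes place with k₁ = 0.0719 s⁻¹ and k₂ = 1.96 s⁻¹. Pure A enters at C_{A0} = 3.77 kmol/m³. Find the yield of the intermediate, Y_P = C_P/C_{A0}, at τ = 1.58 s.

For first-order series with pure A initially, C_P(τ) = k₁C_{A0}/(k₂−k₁)·(e^(−k₁τ) − e^(−k₂τ)).
e^(−k₁τ) = e^(−0.0719×1.58) = e^(−0.1136) = 0.8926; e^(−k₂τ) = e^(−3.097) = 0.04519.
C_P = 0.0719×3.77/(1.96−0.0719) × (0.8926−0.04519) = 0.1436×0.8474 = 0.1217 kmol/m³.
Y_P = C_P/C_{A0} = 0.1217/3.77 = 0.0323.

0.0323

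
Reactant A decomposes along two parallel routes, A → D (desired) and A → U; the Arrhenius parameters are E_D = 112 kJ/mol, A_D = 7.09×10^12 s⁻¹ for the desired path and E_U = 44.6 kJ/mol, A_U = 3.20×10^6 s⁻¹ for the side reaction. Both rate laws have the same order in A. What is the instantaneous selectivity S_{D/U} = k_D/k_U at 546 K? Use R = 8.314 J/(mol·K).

0.789

Since both paths have the same order in A, the concentration cancels and S_{D/U} = k_D/k_U = (A_D/A_U)·exp[(E_U−E_D)/(RT)].
(E_U−E_D)/(RT) = (44.6−112)×10³/(8.314×546) = -67400/4539 = -14.85.
k_D/k_U = (7.09×10^12/3.20×10^6)·exp(-14.85) = 2.216×10^6 × 3.562×10^-7 = 0.789.
Since E_D > E_U, raising the temperature improves selectivity toward D.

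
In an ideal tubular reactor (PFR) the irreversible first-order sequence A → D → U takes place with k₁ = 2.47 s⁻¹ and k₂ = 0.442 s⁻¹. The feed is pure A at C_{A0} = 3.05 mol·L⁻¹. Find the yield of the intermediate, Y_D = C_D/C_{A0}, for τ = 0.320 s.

0.505

The intermediate concentration in a first-order A→B→C sequence is C_D = k₁C_{A0}(e^(−k₁τ) − e^(−k₂τ))/(k₂−k₁).
e^(−k₁τ) = e^(−2.47×0.320) = e^(−0.7904) = 0.4537; e^(−k₂τ) = e^(−0.1414) = 0.8681.
C_D = 2.47×3.05/(0.442−2.47) × (0.4537−0.8681) = (-3.715)×(-0.4144) = 1.540 mol·L⁻¹.
Y_D = C_D/C_{A0} = 1.540/3.05 = 0.505.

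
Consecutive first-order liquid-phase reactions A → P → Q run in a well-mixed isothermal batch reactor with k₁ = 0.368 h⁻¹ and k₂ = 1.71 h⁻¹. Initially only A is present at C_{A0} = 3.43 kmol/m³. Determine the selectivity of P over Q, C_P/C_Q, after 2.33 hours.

For first-order series with pure A initially, C_P(t) = k₁C_{A0}/(k₂−k₁)·(e^(−k₁t) − e^(−k₂t)).
e^(−k₁t) = e^(−0.368×2.33) = e^(−0.8574) = 0.4242; e^(−k₂t) = e^(−3.984) = 0.01861.
C_P = 0.368×3.43/(1.71−0.368) × (0.4242−0.01861) = 0.9406×0.4056 = 0.3815 kmol/m³.
C_A = C_{A0}e^(−k₁t) = 1.455 kmol/m³, so C_Q = C_{A0}−C_A−C_P = 1.593 kmol/m³; C_P/C_Q = 0.239.

0.239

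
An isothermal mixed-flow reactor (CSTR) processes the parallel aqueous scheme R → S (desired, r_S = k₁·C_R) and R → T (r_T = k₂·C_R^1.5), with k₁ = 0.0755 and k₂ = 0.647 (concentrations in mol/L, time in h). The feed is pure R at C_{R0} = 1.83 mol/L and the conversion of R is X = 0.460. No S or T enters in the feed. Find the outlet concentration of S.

Exit C_R = C_{R0}(1−X) = 1.83×0.540 = 0.9882 mol/L.
Rates in a CSTR are evaluated at the outlet concentration: r_S = 0.0755×0.9882 = 0.07461, r_T = 0.647×0.9882^1.5 = 0.6356.
Fraction of consumed R going to S: r_S/(r_S+r_T) = 0.1051.
C_S = 0.1051·C_{R0}·X = 0.1051×1.83×0.460 = 0.0884 mol/L.

0.0884 mol/L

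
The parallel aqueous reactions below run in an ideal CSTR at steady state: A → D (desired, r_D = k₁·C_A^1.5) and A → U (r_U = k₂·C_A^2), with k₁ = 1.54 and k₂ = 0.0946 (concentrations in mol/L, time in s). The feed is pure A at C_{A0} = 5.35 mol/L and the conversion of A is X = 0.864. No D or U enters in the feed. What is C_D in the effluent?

Exit C_A = C_{A0}(1−X) = 5.35×0.136 = 0.7276 mol/L.
In a CSTR the entire volume is at exit conditions, so r_D = 1.54×0.7276^1.5 = 0.9558 and r_U = 0.0946×0.7276^2 = 0.05008.
Fraction of consumed A going to D: r_D/(r_D+r_U) = 0.9502.
C_D = 0.9502·C_{A0}·X = 0.9502×5.35×0.864 = 4.39 mol/L.

4.39 mol/L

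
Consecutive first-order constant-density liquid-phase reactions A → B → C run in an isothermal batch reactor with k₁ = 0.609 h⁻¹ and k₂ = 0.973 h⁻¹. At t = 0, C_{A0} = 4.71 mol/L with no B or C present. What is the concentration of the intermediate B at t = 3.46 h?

0.686 mol/L

Solving the coupled first-order balances gives C_B(t) = [k₁/(k₂−k₁)]·C_{A0}·(e^(−k₁t) − e^(−k₂t)).
e^(−k₁t) = e^(−0.609×3.46) = e^(−2.107) = 0.1216; e^(−k₂t) = e^(−3.367) = 0.03451.
C_B = 0.609×4.71/(0.973−0.609) × (0.1216−0.03451) = 7.880×0.08708 = 0.6862 mol/L.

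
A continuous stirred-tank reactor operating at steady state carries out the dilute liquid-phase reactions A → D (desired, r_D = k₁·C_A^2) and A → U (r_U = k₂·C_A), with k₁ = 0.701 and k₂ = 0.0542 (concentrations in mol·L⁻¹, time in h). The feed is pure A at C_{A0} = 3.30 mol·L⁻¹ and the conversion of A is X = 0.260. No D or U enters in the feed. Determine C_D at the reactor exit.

Exit C_A = C_{A0}(1−X) = 3.30×0.740 = 2.442 mol·L⁻¹.
Rates in a CSTR are evaluated at the outlet concentration: r_D = 0.701×2.442^2 = 4.180, r_U = 0.0542×2.442 = 0.1324.
Fraction of consumed A going to D: r_D/(r_D+r_U) = 0.9693.
C_D = 0.9693·C_{A0}·X = 0.9693×3.30×0.260 = 0.832 mol·L⁻¹.

0.832 mol·L⁻¹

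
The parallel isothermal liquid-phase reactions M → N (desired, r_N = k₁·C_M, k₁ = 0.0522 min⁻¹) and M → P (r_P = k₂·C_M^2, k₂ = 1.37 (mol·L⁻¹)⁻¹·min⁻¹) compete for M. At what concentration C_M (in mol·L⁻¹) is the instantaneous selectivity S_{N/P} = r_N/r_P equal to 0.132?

S_{N/P} = (k₁/k₂)·C_M⁻¹ ⇒ C_M = (S·k₂/k₁)^(-1).
= (0.132×1.37/0.0522)^(-1) = (3.464)^(-1) = 0.289 mol·L⁻¹.

0.289 mol·L⁻¹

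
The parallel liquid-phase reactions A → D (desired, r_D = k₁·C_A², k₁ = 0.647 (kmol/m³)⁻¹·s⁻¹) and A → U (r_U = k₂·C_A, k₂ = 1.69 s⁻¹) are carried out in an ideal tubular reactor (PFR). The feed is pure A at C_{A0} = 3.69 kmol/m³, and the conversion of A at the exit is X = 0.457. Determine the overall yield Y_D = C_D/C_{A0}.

C_A = C_{A0}(1−X) = 2.004 kmol/m³.
Along a PFR/batch, dC_U/dC_A = −r_U/(r_D+r_U) = −k₂/(k₂+k₁·C_A).
Integrating from C_{A0} to C_A: C_U = (1.69/0.647)·ln[(1.69+0.647·3.69)/(1.69+0.647·2.00)] = 2.612·ln(4.077/2.986) = 0.8134 kmol/m³.
Then C_D = (C_{A0}−C_A) − C_U = 1.686 − 0.8134 = 0.8729 kmol/m³.
Y_D = C_D/C_{A0} = 0.8729/3.69 = 0.237.

0.237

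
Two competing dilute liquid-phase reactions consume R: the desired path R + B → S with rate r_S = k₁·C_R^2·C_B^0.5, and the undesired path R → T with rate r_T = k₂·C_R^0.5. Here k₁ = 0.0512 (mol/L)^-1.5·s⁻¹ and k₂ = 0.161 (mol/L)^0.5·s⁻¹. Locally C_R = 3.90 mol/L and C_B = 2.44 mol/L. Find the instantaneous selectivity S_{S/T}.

3.83

S_{S/T} = r_S/r_T = (k₁·C_R^2·C_B^0.5)/(k₂·C_R^0.5) = (k₁/k₂)·C_R^1.5·C_B^0.5.
= (0.0512×3.900^2×2.440^0.5) / (0.161×3.900^0.5) = 1.216/0.3179 = 3.83.
Since the desired path is higher order in R, keeping C_R high (PFR or concentrated feed) favours S.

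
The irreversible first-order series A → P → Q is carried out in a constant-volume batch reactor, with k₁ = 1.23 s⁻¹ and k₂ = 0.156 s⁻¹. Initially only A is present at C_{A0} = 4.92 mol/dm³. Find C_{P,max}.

3.65 mol/dm³

Evaluating C_P at t_opt = ln(k₂/k₁)/(k₂−k₁) gives C_{P,max}/C_{A0} = (k₁/k₂)^[k₂/(k₂−k₁)].
= (1.23/0.156)^(0.156/(0.156−1.23)) = (7.885)^(-0.1453) = 0.7409.
C_{P,max} = 0.7409×4.92 = 3.65 mol/dm³.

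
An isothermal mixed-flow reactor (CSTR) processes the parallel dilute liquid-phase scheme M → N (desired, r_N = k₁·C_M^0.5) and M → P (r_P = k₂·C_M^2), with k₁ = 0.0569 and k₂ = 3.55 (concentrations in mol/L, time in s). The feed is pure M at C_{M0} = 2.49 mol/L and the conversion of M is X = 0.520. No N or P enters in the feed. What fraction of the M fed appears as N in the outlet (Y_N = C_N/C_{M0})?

Exit C_M = C_{M0}(1−X) = 2.49×0.480 = 1.195 mol/L.
A CSTR operates uniformly at the exit composition, giving r_N = 0.06221 and r_P = 5.071 (each k·C_M^n at C_M = 1.195).
Fraction of consumed M going to N: r_N/(r_N+r_P) = 0.01212.
C_N = 0.01212·C_{M0}·X = 0.01212×2.49×0.520 = 0.0157 mol/L; Y_N = C_N/C_{M0} = 0.00630.

0.00630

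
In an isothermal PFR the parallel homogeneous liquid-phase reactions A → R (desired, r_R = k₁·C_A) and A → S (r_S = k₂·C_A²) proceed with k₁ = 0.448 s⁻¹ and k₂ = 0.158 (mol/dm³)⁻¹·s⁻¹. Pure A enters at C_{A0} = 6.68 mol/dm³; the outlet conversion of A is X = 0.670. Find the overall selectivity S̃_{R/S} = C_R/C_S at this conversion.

C_A = C_{A0}(1−X) = 2.204 mol/dm³.
Along a PFR/batch, dC_R/dC_A = −r_R/(r_R+r_S) = −k₁/(k₁+k₂·C_A).
Integrating from C_{A0} to C_A: C_R = (0.448/0.158)·ln[(0.448+0.158·6.68)/(0.448+0.158·2.20)] = 2.835·ln(1.503/0.7963) = 1.802 mol/dm³.
C_S = (C_{A0}−C_A)−C_R = 2.674 mol/dm³; S̃_{R/S} = 1.802/2.674 = 0.674.

0.674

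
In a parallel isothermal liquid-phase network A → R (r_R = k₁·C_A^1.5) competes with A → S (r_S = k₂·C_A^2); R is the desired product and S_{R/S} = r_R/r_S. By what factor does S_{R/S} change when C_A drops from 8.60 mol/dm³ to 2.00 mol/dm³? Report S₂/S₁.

S_{R/S} = (k₁/k₂)·C_A^-0.5, so S₂/S₁ = (C_{A,2}/C_{A,1})^-0.5.
= (2.00/8.60)^(-0.5) = (0.2326)^(-0.5) = 2.07.

2.07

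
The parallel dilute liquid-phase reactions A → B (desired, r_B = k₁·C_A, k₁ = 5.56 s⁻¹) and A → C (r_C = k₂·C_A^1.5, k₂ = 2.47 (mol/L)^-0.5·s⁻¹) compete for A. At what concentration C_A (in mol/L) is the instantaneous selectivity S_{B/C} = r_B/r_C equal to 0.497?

S_{B/C} = (k₁/k₂)·C_A^-0.5 ⇒ C_A = (S·k₂/k₁)^(-2).
= (0.497×2.47/5.56)^(-2) = (0.2208)^(-2) = 20.5 mol/L.

20.5 mol/L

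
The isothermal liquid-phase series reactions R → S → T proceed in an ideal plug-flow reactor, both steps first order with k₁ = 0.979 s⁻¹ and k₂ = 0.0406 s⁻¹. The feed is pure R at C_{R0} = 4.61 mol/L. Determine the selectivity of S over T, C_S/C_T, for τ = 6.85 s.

3.75

For first-order series with pure R initially, C_S(τ) = k₁C_{R0}/(k₂−k₁)·(e^(−k₁τ) − e^(−k₂τ)).
e^(−k₁τ) = e^(−0.979×6.85) = e^(−6.706) = 0.001223; e^(−k₂τ) = e^(−0.2781) = 0.7572.
C_S = 0.979×4.61/(0.0406−0.979) × (0.001223−0.7572) = (-4.809)×(-0.7560) = 3.636 mol/L.
C_R = C_{R0}e^(−k₁τ) = 0.005640 mol/L, so C_T = C_{R0}−C_R−C_S = 0.9685 mol/L; C_S/C_T = 3.75.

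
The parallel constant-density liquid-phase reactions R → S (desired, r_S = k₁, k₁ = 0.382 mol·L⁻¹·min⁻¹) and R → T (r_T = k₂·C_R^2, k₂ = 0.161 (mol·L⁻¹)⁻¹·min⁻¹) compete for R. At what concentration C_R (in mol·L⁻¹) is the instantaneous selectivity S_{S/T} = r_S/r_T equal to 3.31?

S_{S/T} = (k₁/k₂)·C_R^-2 ⇒ C_R = (S·k₂/k₁)^(-0.5).
= (3.31×0.161/0.382)^(-0.5) = (1.395)^(-0.5) = 0.847 mol·L⁻¹.

0.847 mol·L⁻¹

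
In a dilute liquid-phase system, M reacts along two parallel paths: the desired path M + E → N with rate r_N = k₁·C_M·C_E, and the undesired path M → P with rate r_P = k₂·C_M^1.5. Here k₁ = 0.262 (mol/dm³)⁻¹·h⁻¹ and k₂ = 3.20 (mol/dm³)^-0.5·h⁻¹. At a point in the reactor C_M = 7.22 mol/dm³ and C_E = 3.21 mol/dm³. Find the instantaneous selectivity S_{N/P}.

0.0978

S_{N/P} = r_N/r_P = (k₁·C_M·C_E)/(k₂·C_M^1.5) = (k₁/k₂)·C_M^-0.5·C_E.
= (0.262×7.220×3.210) / (3.20×7.220^1.5) = 6.072/62.08 = 0.0978.
The undesired path is higher order in M, so low C_M (CSTR or dilute feed) favours N.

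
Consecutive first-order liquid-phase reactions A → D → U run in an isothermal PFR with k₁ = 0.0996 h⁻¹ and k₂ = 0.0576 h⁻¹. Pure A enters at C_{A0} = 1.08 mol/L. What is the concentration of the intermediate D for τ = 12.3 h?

Solving the coupled first-order balances gives C_D(τ) = [k₁/(k₂−k₁)]·C_{A0}·(e^(−k₁τ) − e^(−k₂τ)).
e^(−k₁τ) = e^(−0.0996×12.3) = e^(−1.225) = 0.2937; e^(−k₂τ) = e^(−0.7085) = 0.4924.
C_D = 0.0996×1.08/(0.0576−0.0996) × (0.2937−0.4924) = (-2.561)×(-0.1987) = 0.5088 mol/L.

0.509 mol/L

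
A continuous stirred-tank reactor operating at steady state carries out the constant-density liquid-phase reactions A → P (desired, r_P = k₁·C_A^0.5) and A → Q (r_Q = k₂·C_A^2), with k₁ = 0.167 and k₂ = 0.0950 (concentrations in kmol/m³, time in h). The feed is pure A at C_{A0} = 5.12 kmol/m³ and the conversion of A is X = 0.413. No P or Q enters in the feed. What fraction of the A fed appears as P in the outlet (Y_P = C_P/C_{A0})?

Exit C_A = C_{A0}(1−X) = 5.12×0.587 = 3.005 kmol/m³.
A CSTR operates uniformly at the exit composition, giving r_P = 0.2895 and r_Q = 0.8581 (each k·C_A^n at C_A = 3.005).
Fraction of consumed A going to P: r_P/(r_P+r_Q) = 0.2523.
C_P = 0.2523·C_{A0}·X = 0.2523×5.12×0.413 = 0.533 kmol/m³; Y_P = C_P/C_{A0} = 0.104.

0.104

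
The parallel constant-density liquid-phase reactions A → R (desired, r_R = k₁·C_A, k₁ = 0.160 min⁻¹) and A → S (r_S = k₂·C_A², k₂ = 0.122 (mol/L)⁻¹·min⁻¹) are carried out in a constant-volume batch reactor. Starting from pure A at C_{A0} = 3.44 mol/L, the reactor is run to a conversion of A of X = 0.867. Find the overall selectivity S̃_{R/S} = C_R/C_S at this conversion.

0.768

C_A = C_{A0}(1−X) = 0.4575 mol/L.
Along a PFR/batch, dC_R/dC_A = −r_R/(r_R+r_S) = −k₁/(k₁+k₂·C_A).
Integrating from C_{A0} to C_A: C_R = (0.160/0.122)·ln[(0.160+0.122·3.44)/(0.160+0.122·0.458)] = 1.311·ln(0.5797/0.2158) = 1.296 mol/L.
C_S = (C_{A0}−C_A)−C_R = 1.687 mol/L; S̃_{R/S} = 1.296/1.687 = 0.768.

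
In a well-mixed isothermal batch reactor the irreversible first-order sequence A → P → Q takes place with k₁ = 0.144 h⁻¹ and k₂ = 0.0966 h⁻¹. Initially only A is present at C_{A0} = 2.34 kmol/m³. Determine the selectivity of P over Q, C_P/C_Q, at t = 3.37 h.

For first-order series with pure A initially, C_P(t) = k₁C_{A0}/(k₂−k₁)·(e^(−k₁t) − e^(−k₂t)).
e^(−k₁t) = e^(−0.144×3.37) = e^(−0.4853) = 0.6155; e^(−k₂t) = e^(−0.3255) = 0.7221.
C_P = 0.144×2.34/(0.0966−0.144) × (0.6155−0.7221) = (-7.109)×(-0.1066) = 0.7579 kmol/m³.
C_A = C_{A0}e^(−k₁t) = 1.440 kmol/m³, so C_Q = C_{A0}−C_A−C_P = 0.1418 kmol/m³; C_P/C_Q = 5.35.

5.35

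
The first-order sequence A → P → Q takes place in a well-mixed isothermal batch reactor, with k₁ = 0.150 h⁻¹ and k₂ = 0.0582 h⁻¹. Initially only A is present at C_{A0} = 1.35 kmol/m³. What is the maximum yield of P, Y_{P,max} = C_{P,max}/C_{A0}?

0.549

For a first-order series the maximum intermediate yield is C_{P,max}/C_{A0} = (k₁/k₂)^[k₂/(k₂−k₁)].
= (0.150/0.0582)^(0.0582/(0.0582−0.150)) = (2.577)^(-0.6340) = 0.5487.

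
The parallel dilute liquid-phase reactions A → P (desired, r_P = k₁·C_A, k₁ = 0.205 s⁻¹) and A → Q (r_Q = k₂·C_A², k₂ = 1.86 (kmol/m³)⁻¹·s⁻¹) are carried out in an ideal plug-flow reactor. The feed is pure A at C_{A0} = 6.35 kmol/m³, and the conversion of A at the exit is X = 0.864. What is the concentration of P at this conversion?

C_A = C_{A0}(1−X) = 0.8636 kmol/m³.
Along a PFR/batch, dC_P/dC_A = −r_P/(r_P+r_Q) = −k₁/(k₁+k₂·C_A).
Integrating from C_{A0} to C_A: C_P = (0.205/1.86)·ln[(0.205+1.86·6.35)/(0.205+1.86·0.864)] = 0.1102·ln(12.02/1.811) = 0.2085 kmol/m³.

0.209 kmol/m³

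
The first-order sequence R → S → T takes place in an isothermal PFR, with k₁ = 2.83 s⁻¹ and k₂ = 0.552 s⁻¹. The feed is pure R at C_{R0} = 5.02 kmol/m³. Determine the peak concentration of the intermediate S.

3.38 kmol/m³

For a first-order series the maximum intermediate yield is C_{S,max}/C_{R0} = (k₁/k₂)^[k₂/(k₂−k₁)].
= (2.83/0.552)^(0.552/(0.552−2.83)) = (5.127)^(-0.2423) = 0.6730.
C_{S,max} = 0.6730×5.02 = 3.38 kmol/m³.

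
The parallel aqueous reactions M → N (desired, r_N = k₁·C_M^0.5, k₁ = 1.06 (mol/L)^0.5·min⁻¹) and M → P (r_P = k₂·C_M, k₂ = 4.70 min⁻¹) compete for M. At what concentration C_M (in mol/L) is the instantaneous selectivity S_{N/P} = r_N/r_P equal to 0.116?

S_{N/P} = (k₁/k₂)·C_M^-0.5 ⇒ C_M = (S·k₂/k₁)^(-2).
= (0.116×4.70/1.06)^(-2) = (0.5143)^(-2) = 3.78 mol/L.

3.78 mol/L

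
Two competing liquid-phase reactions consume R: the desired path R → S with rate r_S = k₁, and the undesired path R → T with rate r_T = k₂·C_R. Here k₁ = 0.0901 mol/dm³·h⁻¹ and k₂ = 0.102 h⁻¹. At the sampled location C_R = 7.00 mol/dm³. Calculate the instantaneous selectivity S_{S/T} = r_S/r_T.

S_{S/T} = r_S/r_T = (k₁)/(k₂·C_R) = (k₁/k₂)·C_R⁻¹.
= (0.0901) / (0.102×7.000) = 0.09010/0.7140 = 0.126.

0.126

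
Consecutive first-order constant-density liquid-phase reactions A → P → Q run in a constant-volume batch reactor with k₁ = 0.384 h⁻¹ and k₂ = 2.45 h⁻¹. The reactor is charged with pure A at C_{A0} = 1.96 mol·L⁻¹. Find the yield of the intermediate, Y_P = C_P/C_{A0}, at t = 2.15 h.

0.0804

The intermediate concentration in a first-order A→B→C sequence is C_P = k₁C_{A0}(e^(−k₁t) − e^(−k₂t))/(k₂−k₁).
e^(−k₁t) = e^(−0.384×2.15) = e^(−0.8256) = 0.4380; e^(−k₂t) = e^(−5.268) = 0.005156.
C_P = 0.384×1.96/(2.45−0.384) × (0.4380−0.005156) = 0.3643×0.4328 = 0.1577 mol·L⁻¹.
Y_P = C_P/C_{A0} = 0.1577/1.96 = 0.0804.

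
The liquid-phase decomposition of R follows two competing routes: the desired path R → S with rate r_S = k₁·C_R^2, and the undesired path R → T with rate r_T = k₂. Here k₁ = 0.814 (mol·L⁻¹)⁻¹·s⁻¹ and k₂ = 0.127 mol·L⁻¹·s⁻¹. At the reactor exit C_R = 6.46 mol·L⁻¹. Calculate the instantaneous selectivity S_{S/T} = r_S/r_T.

267

S_{S/T} = r_S/r_T = (k₁·C_R^2)/(k₂) = (k₁/k₂)·C_R^2.
= (0.814×6.460^2) / (0.127) = 33.97/0.1270 = 267.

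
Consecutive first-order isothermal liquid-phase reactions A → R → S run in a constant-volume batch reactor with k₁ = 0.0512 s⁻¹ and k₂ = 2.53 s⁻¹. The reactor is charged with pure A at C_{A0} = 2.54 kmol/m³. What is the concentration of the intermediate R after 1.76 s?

Solving the coupled first-order balances gives C_R(t) = [k₁/(k₂−k₁)]·C_{A0}·(e^(−k₁t) − e^(−k₂t)).
e^(−k₁t) = e^(−0.0512×1.76) = e^(−0.09011) = 0.9138; e^(−k₂t) = e^(−4.453) = 0.01165.
C_R = 0.0512×2.54/(2.53−0.0512) × (0.9138−0.01165) = 0.05246×0.9022 = 0.04733 kmol/m³.

0.0473 kmol/m³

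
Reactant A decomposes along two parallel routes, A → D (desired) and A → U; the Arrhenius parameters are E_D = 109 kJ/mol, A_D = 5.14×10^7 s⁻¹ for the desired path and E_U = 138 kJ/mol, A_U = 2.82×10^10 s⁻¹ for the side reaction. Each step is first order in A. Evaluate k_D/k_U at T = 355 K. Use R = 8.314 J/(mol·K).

33.7

With equal orders, S_{D/U} = k_D/k_U = (A_D/A_U)·exp[(E_U−E_D)/(RT)].
(E_U−E_D)/(RT) = (138−109)×10³/(8.314×355) = 29000/2951 = 9.826.
k_D/k_U = (5.14×10^7/2.82×10^10)·exp(9.826) = 0.001823 × 18502 = 33.7.
Since E_D < E_U, lowering the temperature improves selectivity toward D.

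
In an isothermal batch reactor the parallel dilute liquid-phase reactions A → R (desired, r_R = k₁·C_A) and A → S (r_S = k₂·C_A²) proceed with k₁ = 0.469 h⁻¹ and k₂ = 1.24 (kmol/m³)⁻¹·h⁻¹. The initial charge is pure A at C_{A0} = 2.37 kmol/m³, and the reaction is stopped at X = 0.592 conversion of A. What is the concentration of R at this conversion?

C_A = C_{A0}(1−X) = 0.9670 kmol/m³.
Along a PFR/batch, dC_R/dC_A = −r_R/(r_R+r_S) = −k₁/(k₁+k₂·C_A).
Integrating from C_{A0} to C_A: C_R = (0.469/1.24)·ln[(0.469+1.24·2.37)/(0.469+1.24·0.967)] = 0.3782·ln(3.408/1.668) = 0.2702 kmol/m³.

0.270 kmol/m³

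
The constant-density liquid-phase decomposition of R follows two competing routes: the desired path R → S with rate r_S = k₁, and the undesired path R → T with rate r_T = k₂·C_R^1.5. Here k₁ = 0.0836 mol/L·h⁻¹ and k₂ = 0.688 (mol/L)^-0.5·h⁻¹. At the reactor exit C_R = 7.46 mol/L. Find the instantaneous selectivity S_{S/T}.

0.00596

S_{S/T} = r_S/r_T = (k₁)/(k₂·C_R^1.5) = (k₁/k₂)·C_R^-1.5.
= (0.0836) / (0.688×7.460^1.5) = 0.08360/14.02 = 0.00596.
The undesired path is higher order in R, so low C_R (CSTR or dilute feed) favours S.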